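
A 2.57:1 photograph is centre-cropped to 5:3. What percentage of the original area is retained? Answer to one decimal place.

5:3 is narrower than 2.57:1, so the crop keeps the full height and trims the width.
Fraction kept = (1.667)/(2.570) ≈ 64.85%.

64.9%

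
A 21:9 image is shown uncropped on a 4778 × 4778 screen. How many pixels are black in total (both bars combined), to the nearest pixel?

13045305 pixels

21:9 (2.333) > 1:1 (1.000), so the image fills the width.
Content height = 4778 × 9/21 ≈ 2047.7143 px.
Black = 4778 − 2047.7143 = 2730.2857 px.
Bar area = 2730.2857 × 4778 ≈ 13045305 px.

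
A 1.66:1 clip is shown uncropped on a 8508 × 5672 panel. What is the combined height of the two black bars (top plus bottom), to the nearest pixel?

1.66:1 (1.660) > 3:2 (1.500), so the clip fills the width.
Content height = 8508 / 1.660 ≈ 5125.30 px.
Black = 5672 − 5125.30 = 546.70 px.

547 px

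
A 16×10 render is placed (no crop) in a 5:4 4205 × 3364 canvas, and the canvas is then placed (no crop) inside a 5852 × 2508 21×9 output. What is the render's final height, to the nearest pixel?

16×10 in 4205×3364: fills the width, so the render is 4205.00 × 2628.12.
5:4 in 5852×2508: fills the height, so the intermediate becomes 3135.00 × 2508.00 — a scale of ×0.7455.
The render scales with it: height 2628.12 × 0.7455 ≈ 1959.38.

1959 px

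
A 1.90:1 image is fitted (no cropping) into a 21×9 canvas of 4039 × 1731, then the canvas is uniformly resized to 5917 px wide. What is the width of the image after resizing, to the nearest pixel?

At 4039×1731 the image is height-limited, so width = 1731 × 1.900 ≈ 3288.90 px.
The frame scales by 5917/4039 = 1.4650; 3288.90 × 1.4650 ≈ 4818.13 px.

4818 px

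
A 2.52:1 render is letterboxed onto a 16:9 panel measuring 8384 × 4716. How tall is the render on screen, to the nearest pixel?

2.52:1 (2.520) > 16:9 (1.778), so the render fills the width.
That makes the image 3326.98 px tall (8384 / 2.520).

3327 px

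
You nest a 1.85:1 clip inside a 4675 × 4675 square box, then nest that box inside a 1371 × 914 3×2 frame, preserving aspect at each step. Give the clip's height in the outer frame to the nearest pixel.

1.85:1 in 4675×4675: fills the width, so the clip is 4675.00 × 2527.03.
square in 1371×914: fills the height, so the intermediate becomes 914.00 × 914.00 — a scale of ×0.1955.
The clip scales with it: height 2527.03 × 0.1955 ≈ 494.05.

494 px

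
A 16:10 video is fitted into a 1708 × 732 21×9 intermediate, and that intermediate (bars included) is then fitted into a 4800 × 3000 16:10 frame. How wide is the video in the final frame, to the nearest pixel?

First fit — 16:10 into 1708×732 spans the height: 1171.20 × 732.00.
21×9 in 4800×3000: fills the width, so the intermediate becomes 4800.00 × 2057.14 — a scale of ×2.8103.
So the video's width is 1171.20 × 2.8103 ≈ 3291.43.

3291 px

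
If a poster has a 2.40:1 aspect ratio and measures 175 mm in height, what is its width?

At 2.40:1, 175 × 2.400 ≈ 420.

420 mm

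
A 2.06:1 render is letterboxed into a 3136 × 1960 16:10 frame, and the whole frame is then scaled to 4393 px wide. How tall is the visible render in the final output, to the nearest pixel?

2133 px

In the 3136×1960 frame the render fills the width: height = 3136 / 2.060 ≈ 1522.33 px.
Scaling 3136 → 4393 is ×1.4008, so the height becomes 1522.33 × 1.4008 ≈ 2132.52 px.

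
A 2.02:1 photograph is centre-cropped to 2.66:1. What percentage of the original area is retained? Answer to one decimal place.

75.9%

Going from 2.02:1 to 2.66:1 means cutting height while keeping width.
Fraction kept = (2.020)/(2.660) ≈ 75.94%.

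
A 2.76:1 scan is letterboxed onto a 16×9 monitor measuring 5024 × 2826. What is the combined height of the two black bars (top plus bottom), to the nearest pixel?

1006 px

Since 2.760 > 1.778, the scan is width-limited.
Content height = 5024 / 2.760 ≈ 1820.29 px.
2826 − 1820.29 = 1005.71 px of bars.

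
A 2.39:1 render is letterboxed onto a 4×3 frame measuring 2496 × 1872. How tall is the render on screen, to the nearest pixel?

Since 2.390 > 1.333, the render is width-limited.
Content height = 2496 / 2.390 ≈ 1044.35 px.

1044 px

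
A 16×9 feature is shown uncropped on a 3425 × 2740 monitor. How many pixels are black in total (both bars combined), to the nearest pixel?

2786023 pixels

16×9 (1.778) > 5:4 (1.250), so the feature fills the width.
Content height = 3425 × 9/16 ≈ 1926.5625 px.
Black = 2740 − 1926.5625 = 813.4375 px.
That's 813.4375 × 3425 ≈ 2786023 black pixels.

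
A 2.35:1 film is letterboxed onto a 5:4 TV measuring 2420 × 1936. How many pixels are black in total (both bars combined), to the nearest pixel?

Since 2.350 > 1.250, the film is width-limited.
That makes the image 1029.7872 px tall (2420 / 2.350).
Leftover height: 1936 − 1029.7872 = 906.2128 px.
Across the 2420-px span: 906.2128 × 2420 ≈ 2193035 px.

2193035 pixels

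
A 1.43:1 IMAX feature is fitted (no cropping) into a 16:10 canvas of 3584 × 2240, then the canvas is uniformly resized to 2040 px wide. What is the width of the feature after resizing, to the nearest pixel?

1823 px

Fitted into 3584×2240, the feature spans the height; its width is 2240 × 1.430 ≈ 3203.20 px.
Scaling 3584 → 2040 is ×0.5692, so the width becomes 3203.20 × 0.5692 ≈ 1823.25 px.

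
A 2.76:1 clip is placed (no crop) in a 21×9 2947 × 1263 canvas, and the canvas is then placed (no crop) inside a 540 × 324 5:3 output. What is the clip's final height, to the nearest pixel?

Inside the 2947×1263 canvas the clip is width-limited at 2947.00 × 1067.75.
The 21×9 canvas is width-limited in 540×324, giving 540.00 × 231.43; scale factor 0.1832.
The clip scales with it: height 1067.75 × 0.1832 ≈ 195.65.

196 px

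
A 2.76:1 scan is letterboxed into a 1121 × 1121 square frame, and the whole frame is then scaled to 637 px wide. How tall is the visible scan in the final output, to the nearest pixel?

Fitted into 1121×1121, the scan spans the width; its height is 1121 / 2.760 ≈ 406.16 px.
Resizing to 637 px wide multiplies everything by 0.5682: 406.16 → 230.80 px.

231 px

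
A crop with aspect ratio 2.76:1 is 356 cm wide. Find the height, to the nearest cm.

356 / 2.760 = 128.99.

129 cm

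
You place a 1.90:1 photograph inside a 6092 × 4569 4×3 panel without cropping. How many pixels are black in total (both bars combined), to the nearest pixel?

Since 1.900 > 1.333, the photograph is width-limited.
Content height = 6092 / 1.900 ≈ 3206.3158 px.
Leftover height: 4569 − 3206.3158 = 1362.6842 px.
That's 1362.6842 × 6092 ≈ 8301472 black pixels.

8301472 pixels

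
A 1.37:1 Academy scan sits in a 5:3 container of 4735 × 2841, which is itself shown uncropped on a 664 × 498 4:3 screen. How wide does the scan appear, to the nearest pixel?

1.37:1 Academy in 4735×2841: fills the height, so the scan is 3892.17 × 2841.00.
Second fit — the 5:3 canvas into 664×498 spans the width: 664.00 × 398.40 (×0.1402 from 4735×2841).
Applying the same ×0.1402: 3892.17 → 545.81.

546 px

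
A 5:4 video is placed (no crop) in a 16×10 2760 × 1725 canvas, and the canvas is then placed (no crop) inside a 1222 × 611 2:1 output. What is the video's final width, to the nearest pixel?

764 px

5:4 in 2760×1725: fills the height, so the video is 2156.25 × 1725.00.
16×10 in 1222×611: fills the height, so the intermediate becomes 977.60 × 611.00 — a scale of ×0.3542.
So the video's width is 2156.25 × 0.3542 ≈ 763.75.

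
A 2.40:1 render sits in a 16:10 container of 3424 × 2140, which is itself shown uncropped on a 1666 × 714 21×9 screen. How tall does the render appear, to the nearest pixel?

Inside the 3424×2140 canvas the render is width-limited at 3424.00 × 1426.67.
Second fit — the 16:10 canvas into 1666×714 spans the height: 1142.40 × 714.00 (×0.3336 from 3424×2140).
So the render's height is 1426.67 × 0.3336 ≈ 476.00.

476 px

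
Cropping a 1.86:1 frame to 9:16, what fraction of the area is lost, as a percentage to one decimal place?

9:16 is narrower than 1.86:1, so the crop keeps the full height and trims the width.
(0.562)/(1.860) ≈ 0.302 of the area survives, leaving 69.76% discarded.

69.8%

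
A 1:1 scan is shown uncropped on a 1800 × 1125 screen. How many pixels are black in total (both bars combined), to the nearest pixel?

759375 pixels

1:1 is narrower than 16:10, so it spans the full height.
That makes the image 1125.0000 px wide (1125 × 1/1).
Black = 1800 − 1125.0000 = 675.0000 px.
Across the 1125-px span: 675.0000 × 1125 ≈ 759375 px.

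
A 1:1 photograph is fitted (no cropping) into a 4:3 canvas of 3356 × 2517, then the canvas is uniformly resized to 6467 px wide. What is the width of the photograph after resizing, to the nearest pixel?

4850 px

Fitted into 3356×2517, the photograph spans the height; its width is 2517 × 1/1 ≈ 2517.00 px.
Resizing to 6467 px wide multiplies everything by 1.9270: 2517.00 → 4850.25 px.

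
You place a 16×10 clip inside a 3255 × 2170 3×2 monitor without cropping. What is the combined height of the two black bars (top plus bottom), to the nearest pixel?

Since 1.600 > 1.500, the clip is width-limited.
That makes the image 2034.38 px tall (3255 × 10/16).
2170 − 2034.38 = 135.62 px of bars.

136 px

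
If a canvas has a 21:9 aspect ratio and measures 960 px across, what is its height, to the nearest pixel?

411 px

Height = 960 × 9/21 = 411.43.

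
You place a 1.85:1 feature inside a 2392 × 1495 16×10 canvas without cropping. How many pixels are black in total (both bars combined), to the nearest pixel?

1.85:1 is wider than 16×10, so it spans the full width.
Content height = 2392 / 1.850 ≈ 1292.9730 px.
Black = 1495 − 1292.9730 = 202.0270 px.
Across the 2392-px span: 202.0270 × 2392 ≈ 483249 px.

483249 pixels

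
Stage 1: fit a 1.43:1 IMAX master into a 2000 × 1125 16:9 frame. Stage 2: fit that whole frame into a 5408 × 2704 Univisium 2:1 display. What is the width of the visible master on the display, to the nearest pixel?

3867 px

1.43:1 IMAX in 2000×1125: fills the height, so the master is 1608.75 × 1125.00.
The 16:9 canvas is height-limited in 5408×2704, giving 4807.11 × 2704.00; scale factor 2.4036.
Applying the same ×2.4036: 1608.75 → 3866.72.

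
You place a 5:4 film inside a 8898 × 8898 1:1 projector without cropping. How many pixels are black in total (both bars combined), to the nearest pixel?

5:4 (1.250) > 1:1 (1.000), so the film fills the width.
The film is 8898 × 4/5 ≈ 7118.4000 px tall.
8898 − 7118.4000 = 1779.6000 px of bars.
That's 1779.6000 × 8898 ≈ 15834881 black pixels.

15834881 pixels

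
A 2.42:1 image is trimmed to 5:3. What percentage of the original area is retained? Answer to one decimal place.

5:3 is narrower than 2.42:1, so the crop keeps the full height and trims the width.
Area ratio = (1.667)/(2.420) = 68.87% retained.

68.9%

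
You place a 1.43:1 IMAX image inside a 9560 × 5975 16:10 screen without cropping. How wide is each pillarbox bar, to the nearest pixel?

508 px

Since 1.430 < 1.600, the image is height-limited.
The image is 5975 × 1.430 ≈ 8544.25 px wide.
9560 − 8544.25 = 1015.75 px of bars (507.88 each).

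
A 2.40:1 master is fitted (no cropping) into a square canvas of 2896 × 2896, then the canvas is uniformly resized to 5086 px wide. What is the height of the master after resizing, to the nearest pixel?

Fitted into 2896×2896, the master spans the width; its height is 2896 / 2.400 ≈ 1206.67 px.
Resizing to 5086 px wide multiplies everything by 1.7562: 1206.67 → 2119.17 px.

2119 px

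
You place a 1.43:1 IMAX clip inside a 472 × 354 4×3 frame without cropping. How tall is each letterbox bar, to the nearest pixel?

1.43:1 IMAX (1.430) > 4×3 (1.333), so the clip fills the width.
The clip is 472 / 1.430 ≈ 330.07 px tall.
354 − 330.07 = 23.93 px of bars (11.97 each).

12 px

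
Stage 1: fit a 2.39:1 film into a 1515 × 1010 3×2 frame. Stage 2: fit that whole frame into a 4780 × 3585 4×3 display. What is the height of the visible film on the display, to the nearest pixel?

2000 px

2.39:1 in 1515×1010: fills the width, so the film is 1515.00 × 633.89.
The 3×2 canvas is width-limited in 4780×3585, giving 4780.00 × 3186.67; scale factor 3.1551.
Applying the same ×3.1551: 633.89 → 2000.00.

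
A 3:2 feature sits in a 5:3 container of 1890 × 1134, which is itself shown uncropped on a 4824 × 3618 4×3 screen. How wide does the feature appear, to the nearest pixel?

4342 px

First fit — 3:2 into 1890×1134 spans the height: 1701.00 × 1134.00.
5:3 in 4824×3618: fills the width, so the intermediate becomes 4824.00 × 2894.40 — a scale of ×2.5524.
Applying the same ×2.5524: 1701.00 → 4341.60.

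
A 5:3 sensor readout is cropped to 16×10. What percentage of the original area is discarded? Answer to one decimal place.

4.0%

16×10 is narrower than 5:3, so the crop keeps the full height and trims the width.
Fraction kept = (1.600)/(1.667) ≈ 96.00%, so 4.00% is lost.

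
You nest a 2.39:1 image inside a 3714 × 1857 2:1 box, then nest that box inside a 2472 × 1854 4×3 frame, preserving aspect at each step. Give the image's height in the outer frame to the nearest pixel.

1034 px

Inside the 3714×1857 canvas the image is width-limited at 3714.00 × 1553.97.
2:1 in 2472×1854: fills the width, so the intermediate becomes 2472.00 × 1236.00 — a scale of ×0.6656.
So the image's height is 1553.97 × 0.6656 ≈ 1034.31.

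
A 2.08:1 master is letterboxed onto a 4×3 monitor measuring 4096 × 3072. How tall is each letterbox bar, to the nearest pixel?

2.08:1 is wider than 4×3, so it spans the full width.
The master is 4096 / 2.080 ≈ 1969.23 px tall.
3072 − 1969.23 = 1102.77 px of bars (551.38 each).

551 px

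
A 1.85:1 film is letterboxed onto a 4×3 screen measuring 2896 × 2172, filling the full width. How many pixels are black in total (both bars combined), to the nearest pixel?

The film is 2896 / 1.850 ≈ 1565.4054 px tall.
Black = 2172 − 1565.4054 = 606.5946 px.
Bar area = 606.5946 × 2896 ≈ 1756698 px.

1756698 pixels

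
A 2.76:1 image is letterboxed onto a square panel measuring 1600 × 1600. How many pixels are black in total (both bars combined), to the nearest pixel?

Since 2.760 > 1.000, the image is width-limited.
The image is 1600 / 2.760 ≈ 579.7101 px tall.
1600 − 579.7101 = 1020.2899 px of bars.
Across the 1600-px span: 1020.2899 × 1600 ≈ 1632464 px.

1632464 pixels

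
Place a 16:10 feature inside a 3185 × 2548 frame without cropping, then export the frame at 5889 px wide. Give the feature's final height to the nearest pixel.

3681 px

In the 3185×2548 frame the feature fills the width: height = 3185 × 10/16 ≈ 1990.62 px.
Scaling 3185 → 5889 is ×1.8490, so the height becomes 1990.62 × 1.8490 ≈ 3680.62 px.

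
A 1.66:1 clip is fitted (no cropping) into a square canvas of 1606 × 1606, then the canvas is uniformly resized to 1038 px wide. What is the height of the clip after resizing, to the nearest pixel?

625 px

At 1606×1606 the clip is width-limited, so height = 1606 / 1.660 ≈ 967.47 px.
Scaling 1606 → 1038 is ×0.6463, so the height becomes 967.47 × 0.6463 ≈ 625.30 px.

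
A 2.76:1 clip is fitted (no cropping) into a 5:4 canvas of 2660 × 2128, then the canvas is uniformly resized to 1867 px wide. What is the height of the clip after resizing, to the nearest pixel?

In the 2660×2128 frame the clip fills the width: height = 2660 / 2.760 ≈ 963.77 px.
Scaling 2660 → 1867 is ×0.7019, so the height becomes 963.77 × 0.7019 ≈ 676.45 px.

676 px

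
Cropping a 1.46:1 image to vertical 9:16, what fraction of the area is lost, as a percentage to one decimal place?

61.5%

The height stays; only width is cut (since vertical 9:16 is narrower than 1.46:1).
Fraction kept = (0.562)/(1.460) ≈ 38.53%, so 61.47% is lost.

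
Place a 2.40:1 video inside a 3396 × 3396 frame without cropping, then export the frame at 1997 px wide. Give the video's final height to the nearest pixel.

832 px

At 3396×3396 the video is width-limited, so height = 3396 / 2.400 ≈ 1415.00 px.
Resizing to 1997 px wide multiplies everything by 0.5880: 1415.00 → 832.08 px.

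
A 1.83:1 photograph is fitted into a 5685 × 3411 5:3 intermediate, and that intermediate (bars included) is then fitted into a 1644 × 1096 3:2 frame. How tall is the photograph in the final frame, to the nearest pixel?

898 px

Inside the 5685×3411 canvas the photograph is width-limited at 5685.00 × 3106.56.
Second fit — the 5:3 canvas into 1644×1096 spans the width: 1644.00 × 986.40 (×0.2892 from 5685×3411).
So the photograph's height is 3106.56 × 0.2892 ≈ 898.36.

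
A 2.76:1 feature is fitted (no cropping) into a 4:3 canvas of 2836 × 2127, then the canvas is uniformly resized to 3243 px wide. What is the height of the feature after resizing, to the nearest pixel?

1175 px

Fitted into 2836×2127, the feature spans the width; its height is 2836 / 2.760 ≈ 1027.54 px.
The frame scales by 3243/2836 = 1.1435; 1027.54 × 1.1435 ≈ 1175.00 px.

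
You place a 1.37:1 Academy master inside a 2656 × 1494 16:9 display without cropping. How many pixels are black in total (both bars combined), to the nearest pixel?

1.37:1 Academy is narrower than 16:9, so it spans the full height.
That makes the image 2046.7800 px wide (1494 × 1.370).
2656 − 2046.7800 = 609.2200 px of bars.
Across the 1494-px span: 609.2200 × 1494 ≈ 910175 px.

910175 pixels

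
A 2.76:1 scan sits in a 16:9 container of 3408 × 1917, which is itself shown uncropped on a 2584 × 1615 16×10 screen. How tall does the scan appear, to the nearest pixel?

936 px

2.76:1 in 3408×1917: fills the width, so the scan is 3408.00 × 1234.78.
Second fit — the 16:9 canvas into 2584×1615 spans the width: 2584.00 × 1453.50 (×0.7582 from 3408×1917).
Applying the same ×0.7582: 1234.78 → 936.23.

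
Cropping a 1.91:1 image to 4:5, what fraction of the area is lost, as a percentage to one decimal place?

4:5 is narrower than 1.91:1, so the crop keeps the full height and trims the width.
Area ratio = (0.800)/(1.910) = 41.88%; the remaining 58.12% is cropped out.

58.1%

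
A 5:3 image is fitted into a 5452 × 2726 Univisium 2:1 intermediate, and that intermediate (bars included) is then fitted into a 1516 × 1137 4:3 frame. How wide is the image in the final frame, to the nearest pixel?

1263 px

5:3 in 5452×2726: fills the height, so the image is 4543.33 × 2726.00.
Second fit — the Univisium 2:1 canvas into 1516×1137 spans the width: 1516.00 × 758.00 (×0.2781 from 5452×2726).
So the image's width is 4543.33 × 0.2781 ≈ 1263.33.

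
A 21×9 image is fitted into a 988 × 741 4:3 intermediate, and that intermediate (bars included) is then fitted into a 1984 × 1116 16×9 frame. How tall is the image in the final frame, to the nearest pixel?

Inside the 988×741 canvas the image is width-limited at 988.00 × 423.43.
The 4:3 canvas is height-limited in 1984×1116, giving 1488.00 × 1116.00; scale factor 1.5061.
So the image's height is 423.43 × 1.5061 ≈ 637.71.

638 px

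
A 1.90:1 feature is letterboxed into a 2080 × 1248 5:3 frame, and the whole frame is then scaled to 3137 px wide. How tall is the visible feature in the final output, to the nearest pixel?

Fitted into 2080×1248, the feature spans the width; its height is 2080 / 1.900 ≈ 1094.74 px.
Scaling 2080 → 3137 is ×1.5082, so the height becomes 1094.74 × 1.5082 ≈ 1651.05 px.

1651 px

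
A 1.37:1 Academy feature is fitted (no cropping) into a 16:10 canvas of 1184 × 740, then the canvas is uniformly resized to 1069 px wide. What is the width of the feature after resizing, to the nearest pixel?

915 px

Fitted into 1184×740, the feature spans the height; its width is 740 × 1.370 ≈ 1013.80 px.
Resizing to 1069 px wide multiplies everything by 0.9029: 1013.80 → 915.33 px.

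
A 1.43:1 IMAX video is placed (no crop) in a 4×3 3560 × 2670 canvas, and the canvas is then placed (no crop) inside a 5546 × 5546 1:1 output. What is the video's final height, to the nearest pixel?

3878 px

1.43:1 IMAX in 3560×2670: fills the width, so the video is 3560.00 × 2489.51.
The 4×3 canvas is width-limited in 5546×5546, giving 5546.00 × 4159.50; scale factor 1.5579.
The video scales with it: height 2489.51 × 1.5579 ≈ 3878.32.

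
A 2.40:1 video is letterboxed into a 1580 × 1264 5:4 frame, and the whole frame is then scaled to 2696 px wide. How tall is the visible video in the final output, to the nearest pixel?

1123 px

In the 1580×1264 frame the video fills the width: height = 1580 / 2.400 ≈ 658.33 px.
The frame scales by 2696/1580 = 1.7063; 658.33 × 1.7063 ≈ 1123.33 px.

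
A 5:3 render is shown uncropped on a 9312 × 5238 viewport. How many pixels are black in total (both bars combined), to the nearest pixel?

3048516 pixels

Since 1.667 < 1.778, the render is height-limited.
That makes the image 8730.0000 px wide (5238 × 5/3).
9312 − 8730.0000 = 582.0000 px of bars.
That's 582.0000 × 5238 ≈ 3048516 black pixels.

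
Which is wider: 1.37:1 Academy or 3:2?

1.37 and 3:2 = 1.5; 1.5 > 1.37.

3:2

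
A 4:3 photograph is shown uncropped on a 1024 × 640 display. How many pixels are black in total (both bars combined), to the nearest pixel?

109227 pixels

4:3 (1.333) < 16×10 (1.600), so the photograph fills the height.
The photograph is 640 × 4/3 ≈ 853.3333 px wide.
1024 − 853.3333 = 170.6667 px of bars.
Across the 640-px span: 170.6667 × 640 ≈ 109227 px.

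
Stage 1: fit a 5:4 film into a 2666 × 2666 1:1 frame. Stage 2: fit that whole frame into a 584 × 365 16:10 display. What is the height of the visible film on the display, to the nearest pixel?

292 px

First fit — 5:4 into 2666×2666 spans the width: 2666.00 × 2132.80.
Second fit — the 1:1 canvas into 584×365 spans the height: 365.00 × 365.00 (×0.1369 from 2666×2666).
Applying the same ×0.1369: 2132.80 → 292.00.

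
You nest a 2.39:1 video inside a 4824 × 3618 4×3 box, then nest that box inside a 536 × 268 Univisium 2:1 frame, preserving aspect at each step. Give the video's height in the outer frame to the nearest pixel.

First fit — 2.39:1 into 4824×3618 spans the width: 4824.00 × 2018.41.
Second fit — the 4×3 canvas into 536×268 spans the height: 357.33 × 268.00 (×0.0741 from 4824×3618).
The video scales with it: height 2018.41 × 0.0741 ≈ 149.51.

150 px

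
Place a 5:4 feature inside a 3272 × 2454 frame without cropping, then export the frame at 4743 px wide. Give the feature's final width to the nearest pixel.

4447 px

At 3272×2454 the feature is height-limited, so width = 2454 × 5/4 ≈ 3067.50 px.
Resizing to 4743 px wide multiplies everything by 1.4496: 3067.50 → 4446.56 px.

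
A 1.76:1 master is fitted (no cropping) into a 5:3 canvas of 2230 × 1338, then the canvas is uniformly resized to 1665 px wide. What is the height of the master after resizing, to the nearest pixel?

Fitted into 2230×1338, the master spans the width; its height is 2230 / 1.760 ≈ 1267.05 px.
The frame scales by 1665/2230 = 0.7466; 1267.05 × 0.7466 ≈ 946.02 px.

946 px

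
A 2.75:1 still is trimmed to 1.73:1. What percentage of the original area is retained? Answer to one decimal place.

62.9%

Going from 2.75:1 to 1.73:1 means cutting width while keeping height.
Area ratio = (1.730)/(2.750) = 62.91% retained.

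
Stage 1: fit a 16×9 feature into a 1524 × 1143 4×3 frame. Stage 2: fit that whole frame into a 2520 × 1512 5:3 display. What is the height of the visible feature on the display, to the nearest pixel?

1134 px

Inside the 1524×1143 canvas the feature is width-limited at 1524.00 × 857.25.
Second fit — the 4×3 canvas into 2520×1512 spans the height: 2016.00 × 1512.00 (×1.3228 from 1524×1143).
The feature scales with it: height 857.25 × 1.3228 ≈ 1134.00.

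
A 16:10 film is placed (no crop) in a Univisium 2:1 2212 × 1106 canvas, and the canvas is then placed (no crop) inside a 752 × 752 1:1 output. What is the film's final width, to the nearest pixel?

Inside the 2212×1106 canvas the film is height-limited at 1769.60 × 1106.00.
The Univisium 2:1 canvas is width-limited in 752×752, giving 752.00 × 376.00; scale factor 0.3400.
Applying the same ×0.3400: 1769.60 → 601.60.

602 px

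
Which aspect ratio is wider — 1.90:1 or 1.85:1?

1.90:1

1.9 and 1.85; 1.9 > 1.85.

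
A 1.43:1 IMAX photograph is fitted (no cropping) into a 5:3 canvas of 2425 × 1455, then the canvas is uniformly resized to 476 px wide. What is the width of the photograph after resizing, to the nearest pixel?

408 px

In the 2425×1455 frame the photograph fills the height: width = 1455 × 1.430 ≈ 2080.65 px.
Scaling 2425 → 476 is ×0.1963, so the width becomes 2080.65 × 0.1963 ≈ 408.41 px.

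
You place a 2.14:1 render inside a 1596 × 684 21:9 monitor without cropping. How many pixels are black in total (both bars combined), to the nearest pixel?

90452 pixels

2.14:1 (2.140) < 21:9 (2.333), so the render fills the height.
Content width = 684 × 2.140 ≈ 1463.7600 px.
Black = 1596 − 1463.7600 = 132.2400 px.
Across the 684-px span: 132.2400 × 684 ≈ 90452 px.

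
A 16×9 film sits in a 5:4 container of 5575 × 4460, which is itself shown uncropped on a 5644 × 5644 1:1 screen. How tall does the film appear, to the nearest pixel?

First fit — 16×9 into 5575×4460 spans the width: 5575.00 × 3135.94.
The 5:4 canvas is width-limited in 5644×5644, giving 5644.00 × 4515.20; scale factor 1.0124.
So the film's height is 3135.94 × 1.0124 ≈ 3174.75.

3175 px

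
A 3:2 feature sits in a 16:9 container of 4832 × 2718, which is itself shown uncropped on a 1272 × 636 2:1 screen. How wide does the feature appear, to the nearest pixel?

Inside the 4832×2718 canvas the feature is height-limited at 4077.00 × 2718.00.
Second fit — the 16:9 canvas into 1272×636 spans the height: 1130.67 × 636.00 (×0.2340 from 4832×2718).
Applying the same ×0.2340: 4077.00 → 954.00.

954 px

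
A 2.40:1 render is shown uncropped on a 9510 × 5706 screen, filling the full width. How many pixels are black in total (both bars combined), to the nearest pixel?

16580685 pixels

That makes the image 3962.5000 px tall (9510 / 2.400).
5706 − 3962.5000 = 1743.5000 px of bars.
Bar area = 1743.5000 × 9510 ≈ 16580685 px.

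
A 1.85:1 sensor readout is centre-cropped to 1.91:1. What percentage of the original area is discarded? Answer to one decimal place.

3.1%

The width stays; only height is cut (since 1.91:1 is wider than 1.85:1).
(1.850)/(1.910) ≈ 0.969 of the area survives, leaving 3.14% discarded.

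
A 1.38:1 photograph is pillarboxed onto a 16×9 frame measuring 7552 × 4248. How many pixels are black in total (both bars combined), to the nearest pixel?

7178100 pixels

Since 1.380 < 1.778, the photograph is height-limited.
The photograph is 4248 × 1.380 ≈ 5862.2400 px wide.
7552 − 5862.2400 = 1689.7600 px of bars.
Bar area = 1689.7600 × 4248 ≈ 7178100 px.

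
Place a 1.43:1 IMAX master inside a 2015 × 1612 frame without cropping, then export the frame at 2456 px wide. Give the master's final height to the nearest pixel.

1717 px

In the 2015×1612 frame the master fills the width: height = 2015 / 1.430 ≈ 1409.09 px.
Resizing to 2456 px wide multiplies everything by 1.2189: 1409.09 → 1717.48 px.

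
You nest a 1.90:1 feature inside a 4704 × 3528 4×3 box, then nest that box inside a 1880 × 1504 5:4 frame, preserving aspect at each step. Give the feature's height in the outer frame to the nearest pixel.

989 px

Inside the 4704×3528 canvas the feature is width-limited at 4704.00 × 2475.79.
The 4×3 canvas is width-limited in 1880×1504, giving 1880.00 × 1410.00; scale factor 0.3997.
So the feature's height is 2475.79 × 0.3997 ≈ 989.47.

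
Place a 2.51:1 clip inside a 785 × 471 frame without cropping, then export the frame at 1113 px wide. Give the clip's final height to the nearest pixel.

443 px

In the 785×471 frame the clip fills the width: height = 785 / 2.510 ≈ 312.75 px.
Scaling 785 → 1113 is ×1.4178, so the height becomes 312.75 × 1.4178 ≈ 443.43 px.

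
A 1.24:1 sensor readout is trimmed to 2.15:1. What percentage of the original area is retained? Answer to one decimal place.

2.15:1 is wider than 1.24:1, so the crop keeps the full width and trims the height.
Fraction kept = (1.240)/(2.150) ≈ 57.67%.

57.7%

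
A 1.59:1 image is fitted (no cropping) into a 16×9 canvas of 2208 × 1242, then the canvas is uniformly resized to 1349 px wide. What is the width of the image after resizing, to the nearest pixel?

At 2208×1242 the image is height-limited, so width = 1242 × 1.590 ≈ 1974.78 px.
Scaling 2208 → 1349 is ×0.6110, so the width becomes 1974.78 × 0.6110 ≈ 1206.51 px.

1207 px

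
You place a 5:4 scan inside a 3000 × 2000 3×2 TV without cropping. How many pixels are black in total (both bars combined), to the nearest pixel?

1000000 pixels

Since 1.250 < 1.500, the scan is height-limited.
Content width = 2000 × 5/4 ≈ 2500.0000 px.
3000 − 2500.0000 = 500.0000 px of bars.
Across the 2000-px span: 500.0000 × 2000 ≈ 1000000 px.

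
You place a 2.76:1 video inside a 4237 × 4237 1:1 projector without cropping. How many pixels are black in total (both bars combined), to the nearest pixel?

Since 2.760 > 1.000, the video is width-limited.
That makes the image 1535.1449 px tall (4237 / 2.760).
4237 − 1535.1449 = 2701.8551 px of bars.
Bar area = 2701.8551 × 4237 ≈ 11447760 px.

11447760 pixels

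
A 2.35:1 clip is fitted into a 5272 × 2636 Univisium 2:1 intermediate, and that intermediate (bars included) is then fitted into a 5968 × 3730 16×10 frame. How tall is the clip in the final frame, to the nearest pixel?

2540 px

Inside the 5272×2636 canvas the clip is width-limited at 5272.00 × 2243.40.
The Univisium 2:1 canvas is width-limited in 5968×3730, giving 5968.00 × 2984.00; scale factor 1.1320.
Applying the same ×1.1320: 2243.40 → 2539.57.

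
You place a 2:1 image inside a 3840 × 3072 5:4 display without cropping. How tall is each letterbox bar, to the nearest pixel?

2:1 (2.000) > 5:4 (1.250), so the image fills the width.
Content height = 3840 × 1/2 ≈ 1920.00 px.
Leftover height: 3072 − 1920.00 = 1152.00 px → 576.00 each side.

576 px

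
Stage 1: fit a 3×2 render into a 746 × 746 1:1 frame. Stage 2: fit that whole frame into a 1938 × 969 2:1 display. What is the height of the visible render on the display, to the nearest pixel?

646 px

First fit — 3×2 into 746×746 spans the width: 746.00 × 497.33.
Second fit — the 1:1 canvas into 1938×969 spans the height: 969.00 × 969.00 (×1.2989 from 746×746).
The render scales with it: height 497.33 × 1.2989 ≈ 646.00.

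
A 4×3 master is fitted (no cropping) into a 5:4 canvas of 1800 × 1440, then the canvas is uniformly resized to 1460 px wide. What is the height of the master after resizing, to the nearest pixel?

Fitted into 1800×1440, the master spans the width; its height is 1800 × 3/4 ≈ 1350.00 px.
Resizing to 1460 px wide multiplies everything by 0.8111: 1350.00 → 1095.00 px.

1095 px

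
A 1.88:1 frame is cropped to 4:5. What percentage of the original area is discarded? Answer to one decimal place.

57.4%

The height stays; only width is cut (since 4:5 is narrower than 1.88:1).
Area ratio = (0.800)/(1.880) = 42.55%; the remaining 57.45% is cropped out.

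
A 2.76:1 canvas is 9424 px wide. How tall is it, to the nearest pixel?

3414 px

9424 / 2.760 = 3414.49.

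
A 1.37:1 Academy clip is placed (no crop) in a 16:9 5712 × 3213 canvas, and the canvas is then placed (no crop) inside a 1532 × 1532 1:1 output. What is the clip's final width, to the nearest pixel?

First fit — 1.37:1 Academy into 5712×3213 spans the height: 4401.81 × 3213.00.
The 16:9 canvas is width-limited in 1532×1532, giving 1532.00 × 861.75; scale factor 0.2682.
So the clip's width is 4401.81 × 0.2682 ≈ 1180.60.

1181 px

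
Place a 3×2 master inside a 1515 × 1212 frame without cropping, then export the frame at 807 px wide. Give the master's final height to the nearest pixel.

538 px

At 1515×1212 the master is width-limited, so height = 1515 × 2/3 ≈ 1010.00 px.
The frame scales by 807/1515 = 0.5327; 1010.00 × 0.5327 ≈ 538.00 px.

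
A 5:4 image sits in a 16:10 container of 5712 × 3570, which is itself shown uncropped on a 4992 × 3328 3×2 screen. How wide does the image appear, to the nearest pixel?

3900 px

5:4 in 5712×3570: fills the height, so the image is 4462.50 × 3570.00.
The 16:10 canvas is width-limited in 4992×3328, giving 4992.00 × 3120.00; scale factor 0.8739.
So the image's width is 4462.50 × 0.8739 ≈ 3900.00.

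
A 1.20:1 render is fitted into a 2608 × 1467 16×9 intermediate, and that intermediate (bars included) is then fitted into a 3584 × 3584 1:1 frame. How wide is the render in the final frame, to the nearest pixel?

2419 px

1.20:1 in 2608×1467: fills the height, so the render is 1760.40 × 1467.00.
The 16×9 canvas is width-limited in 3584×3584, giving 3584.00 × 2016.00; scale factor 1.3742.
The render scales with it: width 1760.40 × 1.3742 ≈ 2419.20.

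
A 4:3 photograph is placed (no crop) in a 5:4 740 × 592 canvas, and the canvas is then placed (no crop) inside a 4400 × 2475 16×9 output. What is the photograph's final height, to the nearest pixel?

2320 px

4:3 in 740×592: fills the width, so the photograph is 740.00 × 555.00.
The 5:4 canvas is height-limited in 4400×2475, giving 3093.75 × 2475.00; scale factor 4.1807.
The photograph scales with it: height 555.00 × 4.1807 ≈ 2320.31.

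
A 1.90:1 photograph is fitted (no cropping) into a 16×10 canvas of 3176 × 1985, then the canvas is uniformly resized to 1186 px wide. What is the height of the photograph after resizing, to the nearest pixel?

624 px

At 3176×1985 the photograph is width-limited, so height = 3176 / 1.900 ≈ 1671.58 px.
The frame scales by 1186/3176 = 0.3734; 1671.58 × 0.3734 ≈ 624.21 px.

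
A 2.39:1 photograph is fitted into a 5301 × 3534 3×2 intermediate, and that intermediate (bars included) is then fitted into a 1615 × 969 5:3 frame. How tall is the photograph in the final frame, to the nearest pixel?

2.39:1 in 5301×3534: fills the width, so the photograph is 5301.00 × 2217.99.
Second fit — the 3×2 canvas into 1615×969 spans the height: 1453.50 × 969.00 (×0.2742 from 5301×3534).
The photograph scales with it: height 2217.99 × 0.2742 ≈ 608.16.

608 px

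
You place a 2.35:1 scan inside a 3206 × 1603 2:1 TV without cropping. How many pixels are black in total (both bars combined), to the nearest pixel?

Since 2.350 > 2.000, the scan is width-limited.
Content height = 3206 / 2.350 ≈ 1364.2553 px.
Black = 1603 − 1364.2553 = 238.7447 px.
Bar area = 238.7447 × 3206 ≈ 765415 px.

765415 pixels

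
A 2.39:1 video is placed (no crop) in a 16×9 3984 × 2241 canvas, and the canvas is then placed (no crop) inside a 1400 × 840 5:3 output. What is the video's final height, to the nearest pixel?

586 px

Inside the 3984×2241 canvas the video is width-limited at 3984.00 × 1666.95.
Second fit — the 16×9 canvas into 1400×840 spans the width: 1400.00 × 787.50 (×0.3514 from 3984×2241).
So the video's height is 1666.95 × 0.3514 ≈ 585.77.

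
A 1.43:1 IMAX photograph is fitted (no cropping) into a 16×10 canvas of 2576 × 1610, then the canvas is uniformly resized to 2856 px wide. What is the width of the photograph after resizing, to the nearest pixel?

2553 px

Fitted into 2576×1610, the photograph spans the height; its width is 1610 × 1.430 ≈ 2302.30 px.
The frame scales by 2856/2576 = 1.1087; 2302.30 × 1.1087 ≈ 2552.55 px.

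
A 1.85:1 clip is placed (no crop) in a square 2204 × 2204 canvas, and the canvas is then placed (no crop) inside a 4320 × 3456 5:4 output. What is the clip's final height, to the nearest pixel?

1868 px

First fit — 1.85:1 into 2204×2204 spans the width: 2204.00 × 1191.35.
Second fit — the square canvas into 4320×3456 spans the height: 3456.00 × 3456.00 (×1.5681 from 2204×2204).
Applying the same ×1.5681: 1191.35 → 1868.11.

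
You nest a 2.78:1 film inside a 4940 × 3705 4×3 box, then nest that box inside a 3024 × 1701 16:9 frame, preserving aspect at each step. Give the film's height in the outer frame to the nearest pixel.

816 px

First fit — 2.78:1 into 4940×3705 spans the width: 4940.00 × 1776.98.
Second fit — the 4×3 canvas into 3024×1701 spans the height: 2268.00 × 1701.00 (×0.4591 from 4940×3705).
The film scales with it: height 1776.98 × 0.4591 ≈ 815.83.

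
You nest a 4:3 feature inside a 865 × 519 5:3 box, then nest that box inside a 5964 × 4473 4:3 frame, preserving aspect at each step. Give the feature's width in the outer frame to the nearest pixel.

4771 px

First fit — 4:3 into 865×519 spans the height: 692.00 × 519.00.
Second fit — the 5:3 canvas into 5964×4473 spans the width: 5964.00 × 3578.40 (×6.8948 from 865×519).
Applying the same ×6.8948: 692.00 → 4771.20.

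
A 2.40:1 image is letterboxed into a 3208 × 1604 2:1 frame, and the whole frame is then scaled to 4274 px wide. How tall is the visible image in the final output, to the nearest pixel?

Fitted into 3208×1604, the image spans the width; its height is 3208 / 2.400 ≈ 1336.67 px.
Resizing to 4274 px wide multiplies everything by 1.3323: 1336.67 → 1780.83 px.

1781 px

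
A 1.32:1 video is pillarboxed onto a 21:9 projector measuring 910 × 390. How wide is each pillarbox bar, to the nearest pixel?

Since 1.320 < 2.333, the video is height-limited.
That makes the image 514.80 px wide (390 × 1.320).
Leftover width: 910 − 514.80 = 395.20 px → 197.60 each side.

198 px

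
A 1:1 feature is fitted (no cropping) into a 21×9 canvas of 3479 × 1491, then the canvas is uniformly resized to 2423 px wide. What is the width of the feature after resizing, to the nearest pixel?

At 3479×1491 the feature is height-limited, so width = 1491 × 1/1 ≈ 1491.00 px.
The frame scales by 2423/3479 = 0.6965; 1491.00 × 0.6965 ≈ 1038.43 px.

1038 px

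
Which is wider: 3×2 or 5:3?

5:3

3×2 = 1.5 and 5:3 = 1.667; 1.667 > 1.5.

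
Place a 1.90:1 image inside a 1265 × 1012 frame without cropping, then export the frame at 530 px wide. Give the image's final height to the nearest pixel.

279 px

At 1265×1012 the image is width-limited, so height = 1265 / 1.900 ≈ 665.79 px.
The frame scales by 530/1265 = 0.4190; 665.79 × 0.4190 ≈ 278.95 px.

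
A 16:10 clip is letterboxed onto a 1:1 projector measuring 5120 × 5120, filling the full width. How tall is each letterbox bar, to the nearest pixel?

960 px

The clip is 5120 × 10/16 ≈ 3200.00 px tall.
Leftover height: 5120 − 3200.00 = 1920.00 px → 960.00 each side.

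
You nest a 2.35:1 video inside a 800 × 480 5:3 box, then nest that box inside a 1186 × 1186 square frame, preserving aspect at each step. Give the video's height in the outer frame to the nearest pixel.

505 px

2.35:1 in 800×480: fills the width, so the video is 800.00 × 340.43.
5:3 in 1186×1186: fills the width, so the intermediate becomes 1186.00 × 711.60 — a scale of ×1.4825.
Applying the same ×1.4825: 340.43 → 504.68.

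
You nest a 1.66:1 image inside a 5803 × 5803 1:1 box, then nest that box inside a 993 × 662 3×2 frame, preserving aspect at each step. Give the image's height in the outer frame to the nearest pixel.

1.66:1 in 5803×5803: fills the width, so the image is 5803.00 × 3495.78.
1:1 in 993×662: fills the height, so the intermediate becomes 662.00 × 662.00 — a scale of ×0.1141.
So the image's height is 3495.78 × 0.1141 ≈ 398.80.

399 px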